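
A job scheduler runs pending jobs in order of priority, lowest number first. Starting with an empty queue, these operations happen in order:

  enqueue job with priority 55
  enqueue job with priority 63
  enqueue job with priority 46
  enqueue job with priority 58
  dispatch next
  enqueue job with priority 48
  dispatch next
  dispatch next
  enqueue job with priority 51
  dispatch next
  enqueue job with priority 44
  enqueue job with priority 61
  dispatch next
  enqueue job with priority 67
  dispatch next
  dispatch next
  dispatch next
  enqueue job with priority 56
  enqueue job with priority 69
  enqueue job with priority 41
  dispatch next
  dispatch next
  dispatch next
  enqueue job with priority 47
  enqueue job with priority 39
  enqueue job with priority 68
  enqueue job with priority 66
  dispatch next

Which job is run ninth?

41

insert 55 → {55}
insert 63 → {55, 63}
insert 46 → {46, 55, 63}
insert 58 → {46, 55, 58, 63}
dispatch next → 46; now {55, 58, 63}
insert 48 → {48, 55, 58, 63}
dispatch next → 48; now {55, 58, 63}
dispatch next → 55; now {58, 63}
insert 51 → {51, 58, 63}
dispatch next → 51; now {58, 63}
insert 44 → {44, 58, 63}
insert 61 → {44, 58, 61, 63}
dispatch next → 44; now {58, 61, 63}
insert 67 → {58, 61, 63, 67}
dispatch next → 58; now {61, 63, 67}
dispatch next → 61; now {63, 67}
dispatch next → 63; now {67}
insert 56 → {56, 67}
insert 69 → {56, 67, 69}
insert 41 → {41, 56, 67, 69}
dispatch next → 41; now {56, 67, 69}
dispatch next → 56; now {67, 69}
dispatch next → 67; now {69}
insert 47 → {47, 69}
insert 39 → {39, 47, 69}
insert 68 → {39, 47, 68, 69}
insert 66 → {39, 47, 66, 68, 69}
dispatch next → 39; now {47, 66, 68, 69}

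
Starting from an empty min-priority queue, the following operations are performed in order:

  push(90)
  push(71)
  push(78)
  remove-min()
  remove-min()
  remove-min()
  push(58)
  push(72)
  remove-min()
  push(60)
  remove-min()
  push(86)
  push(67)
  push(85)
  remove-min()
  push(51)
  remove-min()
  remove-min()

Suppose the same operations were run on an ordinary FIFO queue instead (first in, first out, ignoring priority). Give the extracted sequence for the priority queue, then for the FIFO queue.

insert 90 → {90}
insert 71 → {71, 90}
insert 78 → {71, 78, 90}
remove-min → 71; now {78, 90}
remove-min → 78; now {90}
remove-min → 90; now {}
insert 58 → {58}
insert 72 → {58, 72}
remove-min → 58; now {72}
insert 60 → {60, 72}
remove-min → 60; now {72}
insert 86 → {72, 86}
insert 67 → {67, 72, 86}
insert 85 → {67, 72, 85, 86}
remove-min → 67; now {72, 85, 86}
insert 51 → {51, 72, 85, 86}
remove-min → 51; now {72, 85, 86}
remove-min → 72; now {85, 86}

priority queue: 71 → 78 → 90 → 58 → 60 → 67 → 51 → 72; FIFO queue: 90 → 71 → 78 → 58 → 72 → 60 → 86 → 67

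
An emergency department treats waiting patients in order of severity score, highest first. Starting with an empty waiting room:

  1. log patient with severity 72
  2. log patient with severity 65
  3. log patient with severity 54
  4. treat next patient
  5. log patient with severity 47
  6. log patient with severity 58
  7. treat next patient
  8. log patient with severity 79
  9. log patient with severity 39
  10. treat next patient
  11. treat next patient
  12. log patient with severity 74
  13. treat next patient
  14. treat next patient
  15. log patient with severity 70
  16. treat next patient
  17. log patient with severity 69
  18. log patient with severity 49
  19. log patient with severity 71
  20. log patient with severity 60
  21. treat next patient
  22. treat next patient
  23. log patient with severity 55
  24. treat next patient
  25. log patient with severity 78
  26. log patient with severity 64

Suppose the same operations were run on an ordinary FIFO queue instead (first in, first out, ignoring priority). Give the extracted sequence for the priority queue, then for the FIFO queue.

priority queue: 72 → 65 → 79 → 58 → 74 → 54 → 70 → 71 → 69 → 60; FIFO queue: 72 → 65 → 54 → 47 → 58 → 79 → 39 → 74 → 70 → 69

insert 72 → {72}
insert 65 → {72, 65}
insert 54 → {72, 65, 54}
treat next patient → 72; now {65, 54}
insert 47 → {65, 54, 47}
insert 58 → {65, 58, 54, 47}
treat next patient → 65; now {58, 54, 47}
insert 79 → {79, 58, 54, 47}
insert 39 → {79, 58, 54, 47, 39}
treat next patient → 79; now {58, 54, 47, 39}
treat next patient → 58; now {54, 47, 39}
insert 74 → {74, 54, 47, 39}
treat next patient → 74; now {54, 47, 39}
treat next patient → 54; now {47, 39}
insert 70 → {70, 47, 39}
treat next patient → 70; now {47, 39}
insert 69 → {69, 47, 39}
insert 49 → {69, 49, 47, 39}
insert 71 → {71, 69, 49, 47, 39}
insert 60 → {71, 69, 60, 49, 47, 39}
treat next patient → 71; now {69, 60, 49, 47, 39}
treat next patient → 69; now {60, 49, 47, 39}
insert 55 → {60, 55, 49, 47, 39}
treat next patient → 60; now {55, 49, 47, 39}
insert 78 → {78, 55, 49, 47, 39}
insert 64 → {78, 64, 55, 49, 47, 39}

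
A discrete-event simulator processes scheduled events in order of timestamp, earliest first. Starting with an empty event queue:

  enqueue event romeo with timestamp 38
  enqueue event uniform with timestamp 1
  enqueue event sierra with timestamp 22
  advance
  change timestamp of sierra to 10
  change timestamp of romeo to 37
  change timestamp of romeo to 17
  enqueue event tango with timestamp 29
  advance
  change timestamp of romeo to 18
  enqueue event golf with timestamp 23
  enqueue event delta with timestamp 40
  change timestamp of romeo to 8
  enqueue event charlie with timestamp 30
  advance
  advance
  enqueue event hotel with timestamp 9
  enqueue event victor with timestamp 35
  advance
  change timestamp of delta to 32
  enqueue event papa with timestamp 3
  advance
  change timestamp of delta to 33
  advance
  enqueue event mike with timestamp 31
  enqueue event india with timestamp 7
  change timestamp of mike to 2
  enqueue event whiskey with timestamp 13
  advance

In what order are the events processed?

add romeo (timestamp 38) → {romeo:38}
add uniform (timestamp 1) → {uniform:1, romeo:38}
add sierra (timestamp 22) → {uniform:1, sierra:22, romeo:38}
advance → uniform; now {sierra:22, romeo:38}
update sierra to timestamp 10 → {sierra:10, romeo:38}
update romeo to timestamp 37 → {sierra:10, romeo:37}
update romeo to timestamp 17 → {sierra:10, romeo:17}
add tango (timestamp 29) → {sierra:10, romeo:17, tango:29}
advance → sierra; now {romeo:17, tango:29}
update romeo to timestamp 18 → {romeo:18, tango:29}
add golf (timestamp 23) → {romeo:18, golf:23, tango:29}
add delta (timestamp 40) → {romeo:18, golf:23, tango:29, delta:40}
update romeo to timestamp 8 → {romeo:8, golf:23, tango:29, delta:40}
add charlie (timestamp 30) → {romeo:8, golf:23, tango:29, charlie:30, delta:40}
advance → romeo; now {golf:23, tango:29, charlie:30, delta:40}
advance → golf; now {tango:29, charlie:30, delta:40}
add hotel (timestamp 9) → {hotel:9, tango:29, charlie:30, delta:40}
add victor (timestamp 35) → {hotel:9, tango:29, charlie:30, victor:35, delta:40}
advance → hotel; now {tango:29, charlie:30, victor:35, delta:40}
update delta to timestamp 32 → {tango:29, charlie:30, delta:32, victor:35}
add papa (timestamp 3) → {papa:3, tango:29, charlie:30, delta:32, victor:35}
advance → papa; now {tango:29, charlie:30, delta:32, victor:35}
update delta to timestamp 33 → {tango:29, charlie:30, delta:33, victor:35}
advance → tango; now {charlie:30, delta:33, victor:35}
add mike (timestamp 31) → {charlie:30, mike:31, delta:33, victor:35}
add india (timestamp 7) → {india:7, charlie:30, mike:31, delta:33, victor:35}
update mike to timestamp 2 → {mike:2, india:7, charlie:30, delta:33, victor:35}
add whiskey (timestamp 13) → {mike:2, india:7, whiskey:13, charlie:30, delta:33, victor:35}
advance → mike; now {india:7, whiskey:13, charlie:30, delta:33, victor:35}

[uniform, sierra, romeo, golf, hotel, papa, tango, mike]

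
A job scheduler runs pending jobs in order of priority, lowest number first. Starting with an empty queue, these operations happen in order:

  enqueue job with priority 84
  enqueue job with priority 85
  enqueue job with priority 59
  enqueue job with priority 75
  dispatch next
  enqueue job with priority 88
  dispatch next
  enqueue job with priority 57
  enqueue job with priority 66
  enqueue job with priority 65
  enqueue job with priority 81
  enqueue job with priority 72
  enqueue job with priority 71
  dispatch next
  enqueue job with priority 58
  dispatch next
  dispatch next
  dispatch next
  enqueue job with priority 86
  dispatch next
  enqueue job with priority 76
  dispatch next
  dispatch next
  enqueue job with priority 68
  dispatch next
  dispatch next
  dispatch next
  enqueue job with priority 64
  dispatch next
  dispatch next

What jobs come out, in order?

59, 75, 57, 58, 65, 66, 71, 72, 76, 68, 81, 84, 64, 85

insert 84 → {84}
insert 85 → {84, 85}
insert 59 → {59, 84, 85}
insert 75 → {59, 75, 84, 85}
dispatch next → 59; now {75, 84, 85}
insert 88 → {75, 84, 85, 88}
dispatch next → 75; now {84, 85, 88}
insert 57 → {57, 84, 85, 88}
insert 66 → {57, 66, 84, 85, 88}
insert 65 → {57, 65, 66, 84, 85, 88}
insert 81 → {57, 65, 66, 81, 84, 85, 88}
insert 72 → {57, 65, 66, 72, 81, 84, 85, 88}
insert 71 → {57, 65, 66, 71, 72, 81, 84, 85, 88}
dispatch next → 57; now {65, 66, 71, 72, 81, 84, 85, 88}
insert 58 → {58, 65, 66, 71, 72, 81, 84, 85, 88}
dispatch next → 58; now {65, 66, 71, 72, 81, 84, 85, 88}
dispatch next → 65; now {66, 71, 72, 81, 84, 85, 88}
dispatch next → 66; now {71, 72, 81, 84, 85, 88}
insert 86 → {71, 72, 81, 84, 85, 86, 88}
dispatch next → 71; now {72, 81, 84, 85, 86, 88}
insert 76 → {72, 76, 81, 84, 85, 86, 88}
dispatch next → 72; now {76, 81, 84, 85, 86, 88}
dispatch next → 76; now {81, 84, 85, 86, 88}
insert 68 → {68, 81, 84, 85, 86, 88}
dispatch next → 68; now {81, 84, 85, 86, 88}
dispatch next → 81; now {84, 85, 86, 88}
dispatch next → 84; now {85, 86, 88}
insert 64 → {64, 85, 86, 88}
dispatch next → 64; now {85, 86, 88}
dispatch next → 85; now {86, 88}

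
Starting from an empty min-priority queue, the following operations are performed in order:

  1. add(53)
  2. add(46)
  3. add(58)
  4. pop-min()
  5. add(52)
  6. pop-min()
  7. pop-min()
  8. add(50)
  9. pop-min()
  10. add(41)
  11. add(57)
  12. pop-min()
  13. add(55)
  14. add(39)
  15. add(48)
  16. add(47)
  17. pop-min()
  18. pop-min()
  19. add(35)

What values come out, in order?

46 → 52 → 53 → 50 → 41 → 39 → 47

insert 53 → {53}
insert 46 → {46, 53}
insert 58 → {46, 53, 58}
pop-min → 46; now {53, 58}
insert 52 → {52, 53, 58}
pop-min → 52; now {53, 58}
pop-min → 53; now {58}
insert 50 → {50, 58}
pop-min → 50; now {58}
insert 41 → {41, 58}
insert 57 → {41, 57, 58}
pop-min → 41; now {57, 58}
insert 55 → {55, 57, 58}
insert 39 → {39, 55, 57, 58}
insert 48 → {39, 48, 55, 57, 58}
insert 47 → {39, 47, 48, 55, 57, 58}
pop-min → 39; now {47, 48, 55, 57, 58}
pop-min → 47; now {48, 55, 57, 58}
insert 35 → {35, 48, 55, 57, 58}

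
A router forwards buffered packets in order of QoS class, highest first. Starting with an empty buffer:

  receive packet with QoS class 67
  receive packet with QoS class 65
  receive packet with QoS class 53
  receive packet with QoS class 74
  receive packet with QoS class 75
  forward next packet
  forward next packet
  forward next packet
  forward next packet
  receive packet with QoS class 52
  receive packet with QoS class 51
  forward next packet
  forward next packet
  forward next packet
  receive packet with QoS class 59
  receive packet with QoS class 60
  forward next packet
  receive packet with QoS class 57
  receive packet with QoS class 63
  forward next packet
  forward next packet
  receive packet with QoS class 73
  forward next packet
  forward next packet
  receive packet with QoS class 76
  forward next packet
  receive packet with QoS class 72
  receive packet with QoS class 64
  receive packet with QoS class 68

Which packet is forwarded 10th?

59

insert 67 → {67}
insert 65 → {67, 65}
insert 53 → {67, 65, 53}
insert 74 → {74, 67, 65, 53}
insert 75 → {75, 74, 67, 65, 53}
forward next packet → 75; now {74, 67, 65, 53}
forward next packet → 74; now {67, 65, 53}
forward next packet → 67; now {65, 53}
forward next packet → 65; now {53}
insert 52 → {53, 52}
insert 51 → {53, 52, 51}
forward next packet → 53; now {52, 51}
forward next packet → 52; now {51}
forward next packet → 51; now {}
insert 59 → {59}
insert 60 → {60, 59}
forward next packet → 60; now {59}
insert 57 → {59, 57}
insert 63 → {63, 59, 57}
forward next packet → 63; now {59, 57}
forward next packet → 59; now {57}
insert 73 → {73, 57}
forward next packet → 73; now {57}
forward next packet → 57; now {}
insert 76 → {76}
forward next packet → 76; now {}
insert 72 → {72}
insert 64 → {72, 64}
insert 68 → {72, 68, 64}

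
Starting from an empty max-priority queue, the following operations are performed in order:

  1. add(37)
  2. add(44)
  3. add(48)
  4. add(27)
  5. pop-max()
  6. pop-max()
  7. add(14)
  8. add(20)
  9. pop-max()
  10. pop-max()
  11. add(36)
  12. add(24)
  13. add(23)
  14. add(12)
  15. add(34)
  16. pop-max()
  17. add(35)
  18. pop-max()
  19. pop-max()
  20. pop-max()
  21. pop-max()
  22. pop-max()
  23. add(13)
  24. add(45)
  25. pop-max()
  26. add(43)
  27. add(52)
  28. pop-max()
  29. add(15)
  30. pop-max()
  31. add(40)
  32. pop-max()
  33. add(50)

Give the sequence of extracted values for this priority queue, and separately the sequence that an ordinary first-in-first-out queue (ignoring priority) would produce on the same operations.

priority queue: 48, 44, 37, 27, 36, 35, 34, 24, 23, 20, 45, 52, 43, 40; FIFO queue: 37, 44, 48, 27, 14, 20, 36, 24, 23, 12, 34, 35, 13, 45

insert 37 → {37}
insert 44 → {44, 37}
insert 48 → {48, 44, 37}
insert 27 → {48, 44, 37, 27}
pop-max → 48; now {44, 37, 27}
pop-max → 44; now {37, 27}
insert 14 → {37, 27, 14}
insert 20 → {37, 27, 20, 14}
pop-max → 37; now {27, 20, 14}
pop-max → 27; now {20, 14}
insert 36 → {36, 20, 14}
insert 24 → {36, 24, 20, 14}
insert 23 → {36, 24, 23, 20, 14}
insert 12 → {36, 24, 23, 20, 14, 12}
insert 34 → {36, 34, 24, 23, 20, 14, 12}
pop-max → 36; now {34, 24, 23, 20, 14, 12}
insert 35 → {35, 34, 24, 23, 20, 14, 12}
pop-max → 35; now {34, 24, 23, 20, 14, 12}
pop-max → 34; now {24, 23, 20, 14, 12}
pop-max → 24; now {23, 20, 14, 12}
pop-max → 23; now {20, 14, 12}
pop-max → 20; now {14, 12}
insert 13 → {14, 13, 12}
insert 45 → {45, 14, 13, 12}
pop-max → 45; now {14, 13, 12}
insert 43 → {43, 14, 13, 12}
insert 52 → {52, 43, 14, 13, 12}
pop-max → 52; now {43, 14, 13, 12}
insert 15 → {43, 15, 14, 13, 12}
pop-max → 43; now {15, 14, 13, 12}
insert 40 → {40, 15, 14, 13, 12}
pop-max → 40; now {15, 14, 13, 12}
insert 50 → {50, 15, 14, 13, 12}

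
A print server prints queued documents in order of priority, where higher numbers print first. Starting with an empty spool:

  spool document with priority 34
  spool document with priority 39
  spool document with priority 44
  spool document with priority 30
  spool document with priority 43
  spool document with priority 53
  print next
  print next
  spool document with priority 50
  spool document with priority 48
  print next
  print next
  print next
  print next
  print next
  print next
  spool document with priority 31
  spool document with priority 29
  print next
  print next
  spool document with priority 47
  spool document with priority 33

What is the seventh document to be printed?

34

insert 34 → {34}
insert 39 → {39, 34}
insert 44 → {44, 39, 34}
insert 30 → {44, 39, 34, 30}
insert 43 → {44, 43, 39, 34, 30}
insert 53 → {53, 44, 43, 39, 34, 30}
print next → 53; now {44, 43, 39, 34, 30}
print next → 44; now {43, 39, 34, 30}
insert 50 → {50, 43, 39, 34, 30}
insert 48 → {50, 48, 43, 39, 34, 30}
print next → 50; now {48, 43, 39, 34, 30}
print next → 48; now {43, 39, 34, 30}
print next → 43; now {39, 34, 30}
print next → 39; now {34, 30}
print next → 34; now {30}
print next → 30; now {}
insert 31 → {31}
insert 29 → {31, 29}
print next → 31; now {29}
print next → 29; now {}
insert 47 → {47}
insert 33 → {47, 33}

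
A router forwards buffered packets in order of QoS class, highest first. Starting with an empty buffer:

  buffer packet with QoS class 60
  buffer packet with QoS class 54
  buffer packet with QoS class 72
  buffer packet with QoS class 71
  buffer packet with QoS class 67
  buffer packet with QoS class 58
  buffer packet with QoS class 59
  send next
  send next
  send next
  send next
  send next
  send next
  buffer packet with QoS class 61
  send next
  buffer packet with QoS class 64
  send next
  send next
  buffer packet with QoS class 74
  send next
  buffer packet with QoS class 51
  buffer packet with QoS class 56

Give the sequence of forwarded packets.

insert 60 → {60}
insert 54 → {60, 54}
insert 72 → {72, 60, 54}
insert 71 → {72, 71, 60, 54}
insert 67 → {72, 71, 67, 60, 54}
insert 58 → {72, 71, 67, 60, 58, 54}
insert 59 → {72, 71, 67, 60, 59, 58, 54}
send next → 72; now {71, 67, 60, 59, 58, 54}
send next → 71; now {67, 60, 59, 58, 54}
send next → 67; now {60, 59, 58, 54}
send next → 60; now {59, 58, 54}
send next → 59; now {58, 54}
send next → 58; now {54}
insert 61 → {61, 54}
send next → 61; now {54}
insert 64 → {64, 54}
send next → 64; now {54}
send next → 54; now {}
insert 74 → {74}
send next → 74; now {}
insert 51 → {51}
insert 56 → {56, 51}

[72, 71, 67, 60, 59, 58, 61, 64, 54, 74]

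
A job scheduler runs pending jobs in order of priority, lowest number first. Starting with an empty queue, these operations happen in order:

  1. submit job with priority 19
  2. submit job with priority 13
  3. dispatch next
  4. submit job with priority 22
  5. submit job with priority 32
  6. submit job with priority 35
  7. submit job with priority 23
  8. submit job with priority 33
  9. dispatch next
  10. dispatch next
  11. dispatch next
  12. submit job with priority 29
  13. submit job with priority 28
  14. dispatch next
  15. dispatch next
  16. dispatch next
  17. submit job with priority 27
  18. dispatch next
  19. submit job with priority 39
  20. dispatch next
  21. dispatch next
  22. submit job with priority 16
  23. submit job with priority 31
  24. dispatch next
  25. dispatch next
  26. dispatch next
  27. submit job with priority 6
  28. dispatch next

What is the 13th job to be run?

insert 19 → {19}
insert 13 → {13, 19}
dispatch next → 13; now {19}
insert 22 → {19, 22}
insert 32 → {19, 22, 32}
insert 35 → {19, 22, 32, 35}
insert 23 → {19, 22, 23, 32, 35}
insert 33 → {19, 22, 23, 32, 33, 35}
dispatch next → 19; now {22, 23, 32, 33, 35}
dispatch next → 22; now {23, 32, 33, 35}
dispatch next → 23; now {32, 33, 35}
insert 29 → {29, 32, 33, 35}
insert 28 → {28, 29, 32, 33, 35}
dispatch next → 28; now {29, 32, 33, 35}
dispatch next → 29; now {32, 33, 35}
dispatch next → 32; now {33, 35}
insert 27 → {27, 33, 35}
dispatch next → 27; now {33, 35}
insert 39 → {33, 35, 39}
dispatch next → 33; now {35, 39}
dispatch next → 35; now {39}
insert 16 → {16, 39}
insert 31 → {16, 31, 39}
dispatch next → 16; now {31, 39}
dispatch next → 31; now {39}
dispatch next → 39; now {}
insert 6 → {6}
dispatch next → 6; now {}

39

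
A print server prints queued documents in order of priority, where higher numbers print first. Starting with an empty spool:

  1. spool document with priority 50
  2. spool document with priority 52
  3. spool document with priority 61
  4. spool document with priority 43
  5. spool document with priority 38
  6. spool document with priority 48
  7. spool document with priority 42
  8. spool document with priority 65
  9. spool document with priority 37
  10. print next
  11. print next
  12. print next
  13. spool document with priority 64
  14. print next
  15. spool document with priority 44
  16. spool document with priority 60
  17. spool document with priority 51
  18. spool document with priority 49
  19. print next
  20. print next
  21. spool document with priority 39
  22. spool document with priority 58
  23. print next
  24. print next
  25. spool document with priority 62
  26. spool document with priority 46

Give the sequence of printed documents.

[65, 61, 52, 64, 60, 51, 58, 50]

insert 50 → {50}
insert 52 → {52, 50}
insert 61 → {61, 52, 50}
insert 43 → {61, 52, 50, 43}
insert 38 → {61, 52, 50, 43, 38}
insert 48 → {61, 52, 50, 48, 43, 38}
insert 42 → {61, 52, 50, 48, 43, 42, 38}
insert 65 → {65, 61, 52, 50, 48, 43, 42, 38}
insert 37 → {65, 61, 52, 50, 48, 43, 42, 38, 37}
print next → 65; now {61, 52, 50, 48, 43, 42, 38, 37}
print next → 61; now {52, 50, 48, 43, 42, 38, 37}
print next → 52; now {50, 48, 43, 42, 38, 37}
insert 64 → {64, 50, 48, 43, 42, 38, 37}
print next → 64; now {50, 48, 43, 42, 38, 37}
insert 44 → {50, 48, 44, 43, 42, 38, 37}
insert 60 → {60, 50, 48, 44, 43, 42, 38, 37}
insert 51 → {60, 51, 50, 48, 44, 43, 42, 38, 37}
insert 49 → {60, 51, 50, 49, 48, 44, 43, 42, 38, 37}
print next → 60; now {51, 50, 49, 48, 44, 43, 42, 38, 37}
print next → 51; now {50, 49, 48, 44, 43, 42, 38, 37}
insert 39 → {50, 49, 48, 44, 43, 42, 39, 38, 37}
insert 58 → {58, 50, 49, 48, 44, 43, 42, 39, 38, 37}
print next → 58; now {50, 49, 48, 44, 43, 42, 39, 38, 37}
print next → 50; now {49, 48, 44, 43, 42, 39, 38, 37}
insert 62 → {62, 49, 48, 44, 43, 42, 39, 38, 37}
insert 46 → {62, 49, 48, 46, 44, 43, 42, 39, 38, 37}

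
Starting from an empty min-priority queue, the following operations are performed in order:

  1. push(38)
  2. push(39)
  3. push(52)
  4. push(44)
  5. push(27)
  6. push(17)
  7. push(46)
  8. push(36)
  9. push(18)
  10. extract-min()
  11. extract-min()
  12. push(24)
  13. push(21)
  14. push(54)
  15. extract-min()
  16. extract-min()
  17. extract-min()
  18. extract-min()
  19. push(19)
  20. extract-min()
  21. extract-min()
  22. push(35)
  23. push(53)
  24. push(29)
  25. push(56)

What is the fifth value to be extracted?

27

insert 38 → {38}
insert 39 → {38, 39}
insert 52 → {38, 39, 52}
insert 44 → {38, 39, 44, 52}
insert 27 → {27, 38, 39, 44, 52}
insert 17 → {17, 27, 38, 39, 44, 52}
insert 46 → {17, 27, 38, 39, 44, 46, 52}
insert 36 → {17, 27, 36, 38, 39, 44, 46, 52}
insert 18 → {17, 18, 27, 36, 38, 39, 44, 46, 52}
extract-min → 17; now {18, 27, 36, 38, 39, 44, 46, 52}
extract-min → 18; now {27, 36, 38, 39, 44, 46, 52}
insert 24 → {24, 27, 36, 38, 39, 44, 46, 52}
insert 21 → {21, 24, 27, 36, 38, 39, 44, 46, 52}
insert 54 → {21, 24, 27, 36, 38, 39, 44, 46, 52, 54}
extract-min → 21; now {24, 27, 36, 38, 39, 44, 46, 52, 54}
extract-min → 24; now {27, 36, 38, 39, 44, 46, 52, 54}
extract-min → 27; now {36, 38, 39, 44, 46, 52, 54}
extract-min → 36; now {38, 39, 44, 46, 52, 54}
insert 19 → {19, 38, 39, 44, 46, 52, 54}
extract-min → 19; now {38, 39, 44, 46, 52, 54}
extract-min → 38; now {39, 44, 46, 52, 54}
insert 35 → {35, 39, 44, 46, 52, 54}
insert 53 → {35, 39, 44, 46, 52, 53, 54}
insert 29 → {29, 35, 39, 44, 46, 52, 53, 54}
insert 56 → {29, 35, 39, 44, 46, 52, 53, 54, 56}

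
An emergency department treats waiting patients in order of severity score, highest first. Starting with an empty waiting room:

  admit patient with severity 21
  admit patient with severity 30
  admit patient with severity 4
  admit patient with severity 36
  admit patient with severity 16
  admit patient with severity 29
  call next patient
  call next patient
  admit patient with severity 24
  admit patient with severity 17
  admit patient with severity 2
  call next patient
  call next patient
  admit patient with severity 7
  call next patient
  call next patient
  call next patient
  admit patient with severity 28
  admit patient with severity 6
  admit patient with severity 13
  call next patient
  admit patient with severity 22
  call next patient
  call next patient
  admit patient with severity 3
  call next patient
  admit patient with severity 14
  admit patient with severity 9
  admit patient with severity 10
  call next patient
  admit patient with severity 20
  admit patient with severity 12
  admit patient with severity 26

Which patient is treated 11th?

insert 21 → {21}
insert 30 → {30, 21}
insert 4 → {30, 21, 4}
insert 36 → {36, 30, 21, 4}
insert 16 → {36, 30, 21, 16, 4}
insert 29 → {36, 30, 29, 21, 16, 4}
call next patient → 36; now {30, 29, 21, 16, 4}
call next patient → 30; now {29, 21, 16, 4}
insert 24 → {29, 24, 21, 16, 4}
insert 17 → {29, 24, 21, 17, 16, 4}
insert 2 → {29, 24, 21, 17, 16, 4, 2}
call next patient → 29; now {24, 21, 17, 16, 4, 2}
call next patient → 24; now {21, 17, 16, 4, 2}
insert 7 → {21, 17, 16, 7, 4, 2}
call next patient → 21; now {17, 16, 7, 4, 2}
call next patient → 17; now {16, 7, 4, 2}
call next patient → 16; now {7, 4, 2}
insert 28 → {28, 7, 4, 2}
insert 6 → {28, 7, 6, 4, 2}
insert 13 → {28, 13, 7, 6, 4, 2}
call next patient → 28; now {13, 7, 6, 4, 2}
insert 22 → {22, 13, 7, 6, 4, 2}
call next patient → 22; now {13, 7, 6, 4, 2}
call next patient → 13; now {7, 6, 4, 2}
insert 3 → {7, 6, 4, 3, 2}
call next patient → 7; now {6, 4, 3, 2}
insert 14 → {14, 6, 4, 3, 2}
insert 9 → {14, 9, 6, 4, 3, 2}
insert 10 → {14, 10, 9, 6, 4, 3, 2}
call next patient → 14; now {10, 9, 6, 4, 3, 2}
insert 20 → {20, 10, 9, 6, 4, 3, 2}
insert 12 → {20, 12, 10, 9, 6, 4, 3, 2}
insert 26 → {26, 20, 12, 10, 9, 6, 4, 3, 2}

7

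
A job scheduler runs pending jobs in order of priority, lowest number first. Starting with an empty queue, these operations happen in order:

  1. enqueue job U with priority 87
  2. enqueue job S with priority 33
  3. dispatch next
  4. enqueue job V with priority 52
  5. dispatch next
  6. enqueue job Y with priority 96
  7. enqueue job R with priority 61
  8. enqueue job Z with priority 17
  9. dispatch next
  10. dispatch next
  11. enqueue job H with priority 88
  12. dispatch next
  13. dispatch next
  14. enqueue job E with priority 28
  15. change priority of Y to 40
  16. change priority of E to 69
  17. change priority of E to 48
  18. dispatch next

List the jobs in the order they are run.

add U (priority 87) → {U:87}
add S (priority 33) → {S:33, U:87}
dispatch next → S; now {U:87}
add V (priority 52) → {V:52, U:87}
dispatch next → V; now {U:87}
add Y (priority 96) → {U:87, Y:96}
add R (priority 61) → {R:61, U:87, Y:96}
add Z (priority 17) → {Z:17, R:61, U:87, Y:96}
dispatch next → Z; now {R:61, U:87, Y:96}
dispatch next → R; now {U:87, Y:96}
add H (priority 88) → {U:87, H:88, Y:96}
dispatch next → U; now {H:88, Y:96}
dispatch next → H; now {Y:96}
add E (priority 28) → {E:28, Y:96}
update Y to priority 40 → {E:28, Y:40}
update E to priority 69 → {Y:40, E:69}
update E to priority 48 → {Y:40, E:48}
dispatch next → Y; now {E:48}

S → V → Z → R → U → H → Y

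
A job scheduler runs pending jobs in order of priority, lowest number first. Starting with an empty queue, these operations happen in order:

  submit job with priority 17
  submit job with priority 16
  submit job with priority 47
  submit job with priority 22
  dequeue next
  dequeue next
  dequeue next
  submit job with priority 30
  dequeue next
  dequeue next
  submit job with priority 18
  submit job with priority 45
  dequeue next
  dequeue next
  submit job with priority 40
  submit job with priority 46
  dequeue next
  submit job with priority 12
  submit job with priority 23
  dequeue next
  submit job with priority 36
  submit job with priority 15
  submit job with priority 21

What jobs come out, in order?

insert 17 → {17}
insert 16 → {16, 17}
insert 47 → {16, 17, 47}
insert 22 → {16, 17, 22, 47}
dequeue next → 16; now {17, 22, 47}
dequeue next → 17; now {22, 47}
dequeue next → 22; now {47}
insert 30 → {30, 47}
dequeue next → 30; now {47}
dequeue next → 47; now {}
insert 18 → {18}
insert 45 → {18, 45}
dequeue next → 18; now {45}
dequeue next → 45; now {}
insert 40 → {40}
insert 46 → {40, 46}
dequeue next → 40; now {46}
insert 12 → {12, 46}
insert 23 → {12, 23, 46}
dequeue next → 12; now {23, 46}
insert 36 → {23, 36, 46}
insert 15 → {15, 23, 36, 46}
insert 21 → {15, 21, 23, 36, 46}

16, 17, 22, 30, 47, 18, 45, 40, 12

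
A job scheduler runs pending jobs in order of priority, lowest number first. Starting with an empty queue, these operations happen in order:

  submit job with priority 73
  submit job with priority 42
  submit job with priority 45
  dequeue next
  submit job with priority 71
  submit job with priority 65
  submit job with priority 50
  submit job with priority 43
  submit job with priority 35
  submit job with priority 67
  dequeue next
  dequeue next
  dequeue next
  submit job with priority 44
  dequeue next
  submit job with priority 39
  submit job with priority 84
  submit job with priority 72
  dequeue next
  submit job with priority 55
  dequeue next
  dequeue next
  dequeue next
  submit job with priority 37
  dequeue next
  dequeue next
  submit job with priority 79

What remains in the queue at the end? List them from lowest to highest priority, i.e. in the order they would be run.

insert 73 → {73}
insert 42 → {42, 73}
insert 45 → {42, 45, 73}
dequeue next → 42; now {45, 73}
insert 71 → {45, 71, 73}
insert 65 → {45, 65, 71, 73}
insert 50 → {45, 50, 65, 71, 73}
insert 43 → {43, 45, 50, 65, 71, 73}
insert 35 → {35, 43, 45, 50, 65, 71, 73}
insert 67 → {35, 43, 45, 50, 65, 67, 71, 73}
dequeue next → 35; now {43, 45, 50, 65, 67, 71, 73}
dequeue next → 43; now {45, 50, 65, 67, 71, 73}
dequeue next → 45; now {50, 65, 67, 71, 73}
insert 44 → {44, 50, 65, 67, 71, 73}
dequeue next → 44; now {50, 65, 67, 71, 73}
insert 39 → {39, 50, 65, 67, 71, 73}
insert 84 → {39, 50, 65, 67, 71, 73, 84}
insert 72 → {39, 50, 65, 67, 71, 72, 73, 84}
dequeue next → 39; now {50, 65, 67, 71, 72, 73, 84}
insert 55 → {50, 55, 65, 67, 71, 72, 73, 84}
dequeue next → 50; now {55, 65, 67, 71, 72, 73, 84}
dequeue next → 55; now {65, 67, 71, 72, 73, 84}
dequeue next → 65; now {67, 71, 72, 73, 84}
insert 37 → {37, 67, 71, 72, 73, 84}
dequeue next → 37; now {67, 71, 72, 73, 84}
dequeue next → 67; now {71, 72, 73, 84}
insert 79 → {71, 72, 73, 79, 84}

[71, 72, 73, 79, 84]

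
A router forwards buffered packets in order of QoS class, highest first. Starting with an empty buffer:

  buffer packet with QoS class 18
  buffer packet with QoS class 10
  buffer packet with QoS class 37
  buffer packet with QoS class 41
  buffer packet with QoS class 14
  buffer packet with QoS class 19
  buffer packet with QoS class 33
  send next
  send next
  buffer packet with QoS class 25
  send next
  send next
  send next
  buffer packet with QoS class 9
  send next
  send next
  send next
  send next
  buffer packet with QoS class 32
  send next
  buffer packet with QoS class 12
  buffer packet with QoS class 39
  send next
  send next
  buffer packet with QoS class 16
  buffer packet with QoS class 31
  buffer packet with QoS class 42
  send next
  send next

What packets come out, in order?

41 → 37 → 33 → 25 → 19 → 18 → 14 → 10 → 9 → 32 → 39 → 12 → 42 → 31

insert 18 → {18}
insert 10 → {18, 10}
insert 37 → {37, 18, 10}
insert 41 → {41, 37, 18, 10}
insert 14 → {41, 37, 18, 14, 10}
insert 19 → {41, 37, 19, 18, 14, 10}
insert 33 → {41, 37, 33, 19, 18, 14, 10}
send next → 41; now {37, 33, 19, 18, 14, 10}
send next → 37; now {33, 19, 18, 14, 10}
insert 25 → {33, 25, 19, 18, 14, 10}
send next → 33; now {25, 19, 18, 14, 10}
send next → 25; now {19, 18, 14, 10}
send next → 19; now {18, 14, 10}
insert 9 → {18, 14, 10, 9}
send next → 18; now {14, 10, 9}
send next → 14; now {10, 9}
send next → 10; now {9}
send next → 9; now {}
insert 32 → {32}
send next → 32; now {}
insert 12 → {12}
insert 39 → {39, 12}
send next → 39; now {12}
send next → 12; now {}
insert 16 → {16}
insert 31 → {31, 16}
insert 42 → {42, 31, 16}
send next → 42; now {31, 16}
send next → 31; now {16}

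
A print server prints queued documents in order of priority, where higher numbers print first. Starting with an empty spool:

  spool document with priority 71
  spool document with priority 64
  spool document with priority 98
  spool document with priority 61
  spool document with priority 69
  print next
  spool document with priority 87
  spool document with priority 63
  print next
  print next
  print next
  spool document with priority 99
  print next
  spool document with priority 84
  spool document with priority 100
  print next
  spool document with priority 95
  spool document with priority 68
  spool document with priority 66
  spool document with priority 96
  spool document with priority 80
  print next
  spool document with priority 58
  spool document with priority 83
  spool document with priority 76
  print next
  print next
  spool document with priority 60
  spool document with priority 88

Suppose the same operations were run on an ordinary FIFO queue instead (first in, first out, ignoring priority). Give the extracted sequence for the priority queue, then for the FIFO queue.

priority queue: 98, 87, 71, 69, 99, 100, 96, 95, 84; FIFO queue: 71, 64, 98, 61, 69, 87, 63, 99, 84

insert 71 → {71}
insert 64 → {71, 64}
insert 98 → {98, 71, 64}
insert 61 → {98, 71, 64, 61}
insert 69 → {98, 71, 69, 64, 61}
print next → 98; now {71, 69, 64, 61}
insert 87 → {87, 71, 69, 64, 61}
insert 63 → {87, 71, 69, 64, 63, 61}
print next → 87; now {71, 69, 64, 63, 61}
print next → 71; now {69, 64, 63, 61}
print next → 69; now {64, 63, 61}
insert 99 → {99, 64, 63, 61}
print next → 99; now {64, 63, 61}
insert 84 → {84, 64, 63, 61}
insert 100 → {100, 84, 64, 63, 61}
print next → 100; now {84, 64, 63, 61}
insert 95 → {95, 84, 64, 63, 61}
insert 68 → {95, 84, 68, 64, 63, 61}
insert 66 → {95, 84, 68, 66, 64, 63, 61}
insert 96 → {96, 95, 84, 68, 66, 64, 63, 61}
insert 80 → {96, 95, 84, 80, 68, 66, 64, 63, 61}
print next → 96; now {95, 84, 80, 68, 66, 64, 63, 61}
insert 58 → {95, 84, 80, 68, 66, 64, 63, 61, 58}
insert 83 → {95, 84, 83, 80, 68, 66, 64, 63, 61, 58}
insert 76 → {95, 84, 83, 80, 76, 68, 66, 64, 63, 61, 58}
print next → 95; now {84, 83, 80, 76, 68, 66, 64, 63, 61, 58}
print next → 84; now {83, 80, 76, 68, 66, 64, 63, 61, 58}
insert 60 → {83, 80, 76, 68, 66, 64, 63, 61, 60, 58}
insert 88 → {88, 83, 80, 76, 68, 66, 64, 63, 61, 60, 58}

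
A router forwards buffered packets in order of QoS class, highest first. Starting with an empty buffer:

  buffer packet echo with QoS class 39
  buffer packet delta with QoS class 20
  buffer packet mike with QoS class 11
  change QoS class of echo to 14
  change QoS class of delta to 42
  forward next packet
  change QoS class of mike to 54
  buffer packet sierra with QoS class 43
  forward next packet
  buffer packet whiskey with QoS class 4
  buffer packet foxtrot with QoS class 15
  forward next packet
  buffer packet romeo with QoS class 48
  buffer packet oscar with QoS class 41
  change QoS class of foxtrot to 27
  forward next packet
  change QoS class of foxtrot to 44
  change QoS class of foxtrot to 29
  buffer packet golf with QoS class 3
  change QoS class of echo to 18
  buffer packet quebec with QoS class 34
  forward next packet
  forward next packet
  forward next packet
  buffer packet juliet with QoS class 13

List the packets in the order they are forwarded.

delta, mike, sierra, romeo, oscar, quebec, foxtrot

add echo (QoS class 39) → {echo:39}
add delta (QoS class 20) → {echo:39, delta:20}
add mike (QoS class 11) → {echo:39, delta:20, mike:11}
update echo to QoS class 14 → {delta:20, echo:14, mike:11}
update delta to QoS class 42 → {delta:42, echo:14, mike:11}
forward next packet → delta; now {echo:14, mike:11}
update mike to QoS class 54 → {mike:54, echo:14}
add sierra (QoS class 43) → {mike:54, sierra:43, echo:14}
forward next packet → mike; now {sierra:43, echo:14}
add whiskey (QoS class 4) → {sierra:43, echo:14, whiskey:4}
add foxtrot (QoS class 15) → {sierra:43, foxtrot:15, echo:14, whiskey:4}
forward next packet → sierra; now {foxtrot:15, echo:14, whiskey:4}
add romeo (QoS class 48) → {romeo:48, foxtrot:15, echo:14, whiskey:4}
add oscar (QoS class 41) → {romeo:48, oscar:41, foxtrot:15, echo:14, whiskey:4}
update foxtrot to QoS class 27 → {romeo:48, oscar:41, foxtrot:27, echo:14, whiskey:4}
forward next packet → romeo; now {oscar:41, foxtrot:27, echo:14, whiskey:4}
update foxtrot to QoS class 44 → {foxtrot:44, oscar:41, echo:14, whiskey:4}
update foxtrot to QoS class 29 → {oscar:41, foxtrot:29, echo:14, whiskey:4}
add golf (QoS class 3) → {oscar:41, foxtrot:29, echo:14, whiskey:4, golf:3}
update echo to QoS class 18 → {oscar:41, foxtrot:29, echo:18, whiskey:4, golf:3}
add quebec (QoS class 34) → {oscar:41, quebec:34, foxtrot:29, echo:18, whiskey:4, golf:3}
forward next packet → oscar; now {quebec:34, foxtrot:29, echo:18, whiskey:4, golf:3}
forward next packet → quebec; now {foxtrot:29, echo:18, whiskey:4, golf:3}
forward next packet → foxtrot; now {echo:18, whiskey:4, golf:3}
add juliet (QoS class 13) → {echo:18, juliet:13, whiskey:4, golf:3}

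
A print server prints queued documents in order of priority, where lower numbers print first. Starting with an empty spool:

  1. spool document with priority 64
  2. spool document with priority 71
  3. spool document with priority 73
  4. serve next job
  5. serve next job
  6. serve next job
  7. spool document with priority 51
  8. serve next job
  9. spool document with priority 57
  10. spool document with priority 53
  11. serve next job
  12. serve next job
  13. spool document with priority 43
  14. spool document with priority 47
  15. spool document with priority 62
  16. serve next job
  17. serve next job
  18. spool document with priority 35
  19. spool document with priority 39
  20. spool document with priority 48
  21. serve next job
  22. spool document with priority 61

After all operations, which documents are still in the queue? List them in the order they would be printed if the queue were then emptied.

insert 64 → {64}
insert 71 → {64, 71}
insert 73 → {64, 71, 73}
serve next job → 64; now {71, 73}
serve next job → 71; now {73}
serve next job → 73; now {}
insert 51 → {51}
serve next job → 51; now {}
insert 57 → {57}
insert 53 → {53, 57}
serve next job → 53; now {57}
serve next job → 57; now {}
insert 43 → {43}
insert 47 → {43, 47}
insert 62 → {43, 47, 62}
serve next job → 43; now {47, 62}
serve next job → 47; now {62}
insert 35 → {35, 62}
insert 39 → {35, 39, 62}
insert 48 → {35, 39, 48, 62}
serve next job → 35; now {39, 48, 62}
insert 61 → {39, 48, 61, 62}

[39, 48, 61, 62]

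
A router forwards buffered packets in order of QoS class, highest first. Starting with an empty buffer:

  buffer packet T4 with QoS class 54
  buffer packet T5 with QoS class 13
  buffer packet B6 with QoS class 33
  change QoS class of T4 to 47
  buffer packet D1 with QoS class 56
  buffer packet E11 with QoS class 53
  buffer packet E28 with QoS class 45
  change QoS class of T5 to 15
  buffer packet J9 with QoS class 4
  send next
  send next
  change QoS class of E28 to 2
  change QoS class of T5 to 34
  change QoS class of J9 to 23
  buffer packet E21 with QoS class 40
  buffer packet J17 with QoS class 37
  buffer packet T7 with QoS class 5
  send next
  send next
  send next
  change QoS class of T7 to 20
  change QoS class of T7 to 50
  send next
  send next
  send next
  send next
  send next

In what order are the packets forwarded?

add T4 (QoS class 54) → {T4:54}
add T5 (QoS class 13) → {T4:54, T5:13}
add B6 (QoS class 33) → {T4:54, B6:33, T5:13}
update T4 to QoS class 47 → {T4:47, B6:33, T5:13}
add D1 (QoS class 56) → {D1:56, T4:47, B6:33, T5:13}
add E11 (QoS class 53) → {D1:56, E11:53, T4:47, B6:33, T5:13}
add E28 (QoS class 45) → {D1:56, E11:53, T4:47, E28:45, B6:33, T5:13}
update T5 to QoS class 15 → {D1:56, E11:53, T4:47, E28:45, B6:33, T5:15}
add J9 (QoS class 4) → {D1:56, E11:53, T4:47, E28:45, B6:33, T5:15, J9:4}
send next → D1; now {E11:53, T4:47, E28:45, B6:33, T5:15, J9:4}
send next → E11; now {T4:47, E28:45, B6:33, T5:15, J9:4}
update E28 to QoS class 2 → {T4:47, B6:33, T5:15, J9:4, E28:2}
update T5 to QoS class 34 → {T4:47, T5:34, B6:33, J9:4, E28:2}
update J9 to QoS class 23 → {T4:47, T5:34, B6:33, J9:23, E28:2}
add E21 (QoS class 40) → {T4:47, E21:40, T5:34, B6:33, J9:23, E28:2}
add J17 (QoS class 37) → {T4:47, E21:40, J17:37, T5:34, B6:33, J9:23, E28:2}
add T7 (QoS class 5) → {T4:47, E21:40, J17:37, T5:34, B6:33, J9:23, T7:5, E28:2}
send next → T4; now {E21:40, J17:37, T5:34, B6:33, J9:23, T7:5, E28:2}
send next → E21; now {J17:37, T5:34, B6:33, J9:23, T7:5, E28:2}
send next → J17; now {T5:34, B6:33, J9:23, T7:5, E28:2}
update T7 to QoS class 20 → {T5:34, B6:33, J9:23, T7:20, E28:2}
update T7 to QoS class 50 → {T7:50, T5:34, B6:33, J9:23, E28:2}
send next → T7; now {T5:34, B6:33, J9:23, E28:2}
send next → T5; now {B6:33, J9:23, E28:2}
send next → B6; now {J9:23, E28:2}
send next → J9; now {E28:2}
send next → E28; now {}

D1 → E11 → T4 → E21 → J17 → T7 → T5 → B6 → J9 → E28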